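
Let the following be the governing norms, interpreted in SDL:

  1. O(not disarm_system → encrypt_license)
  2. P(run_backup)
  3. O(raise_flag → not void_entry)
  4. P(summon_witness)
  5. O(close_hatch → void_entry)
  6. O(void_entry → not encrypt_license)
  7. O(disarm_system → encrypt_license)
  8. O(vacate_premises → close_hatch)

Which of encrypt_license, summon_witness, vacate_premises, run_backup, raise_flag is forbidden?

vacate_premises

Premises 1 and 7 are O(not disarm_system → encrypt_license) and O(disarm_system → encrypt_license); every ideal world satisfies not disarm_system or disarm_system, so in either case encrypt_license holds — hence O(encrypt_license).
Premise 6, O(void_entry → not encrypt_license), contraposes to O(encrypt_license → not void_entry); with O(encrypt_license) we get O(not void_entry).
Premise 5, O(close_hatch → void_entry), contraposes to O(not void_entry → not close_hatch); with O(not void_entry) we get O(not close_hatch).
Premise 8, O(vacate_premises → close_hatch), contraposes to O(not close_hatch → not vacate_premises); with O(not close_hatch) we get O(not vacate_premises).
So O(not vacate_premises) holds, i.e. vacate_premises is forbidden. None of the other listed options is forbidden under the premises.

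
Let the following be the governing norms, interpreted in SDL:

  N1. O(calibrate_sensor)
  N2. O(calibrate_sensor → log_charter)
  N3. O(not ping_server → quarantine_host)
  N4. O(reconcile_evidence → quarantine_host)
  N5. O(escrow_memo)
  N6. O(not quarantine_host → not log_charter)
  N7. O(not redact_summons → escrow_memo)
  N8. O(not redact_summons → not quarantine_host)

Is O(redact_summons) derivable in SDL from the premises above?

Yes

From premise 1 we have O(calibrate_sensor).
Premise 2 is O(calibrate_sensor → log_charter); since O(calibrate_sensor), deontic closure gives O(log_charter).
Premise 6, O(not quarantine_host → not log_charter), contraposes to O(log_charter → quarantine_host); with O(log_charter) we get O(quarantine_host).
Premise 8, O(not redact_summons → not quarantine_host), contraposes to O(quarantine_host → redact_summons); with O(quarantine_host) we get O(redact_summons).
Premises 3, 4, 5, 7 do not contribute to this derivation.
So O(redact_summons) follows.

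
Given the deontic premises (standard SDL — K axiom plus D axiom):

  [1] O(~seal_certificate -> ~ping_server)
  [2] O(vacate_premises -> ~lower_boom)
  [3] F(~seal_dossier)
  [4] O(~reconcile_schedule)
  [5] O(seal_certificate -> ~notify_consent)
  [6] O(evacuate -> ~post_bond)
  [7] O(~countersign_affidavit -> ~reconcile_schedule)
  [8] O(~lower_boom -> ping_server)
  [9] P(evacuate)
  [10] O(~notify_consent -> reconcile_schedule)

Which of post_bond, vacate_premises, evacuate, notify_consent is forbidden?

vacate_premises

From premise 4 we have O(~reconcile_schedule).
Premise 10 is O(~notify_consent -> reconcile_schedule); contrapositively O(~reconcile_schedule -> notify_consent). Since O(~reconcile_schedule) holds, K gives O(notify_consent).
The contrapositive of premise 5 (O(seal_certificate -> ~notify_consent)) is O(notify_consent -> ~seal_certificate), and O(notify_consent) is already established, so O(~seal_certificate).
From O(~seal_certificate) and premise 1, O(~seal_certificate -> ~ping_server), we obtain O(~ping_server).
Premise 8, O(~lower_boom -> ping_server), contraposes to O(~ping_server -> lower_boom); with O(~ping_server) we get O(lower_boom).
The contrapositive of premise 2 (O(vacate_premises -> ~lower_boom)) is O(lower_boom -> ~vacate_premises), and O(lower_boom) is already established, so O(~vacate_premises).
So O(~vacate_premises) holds, i.e. vacate_premises is forbidden. None of the other listed options is forbidden under the premises.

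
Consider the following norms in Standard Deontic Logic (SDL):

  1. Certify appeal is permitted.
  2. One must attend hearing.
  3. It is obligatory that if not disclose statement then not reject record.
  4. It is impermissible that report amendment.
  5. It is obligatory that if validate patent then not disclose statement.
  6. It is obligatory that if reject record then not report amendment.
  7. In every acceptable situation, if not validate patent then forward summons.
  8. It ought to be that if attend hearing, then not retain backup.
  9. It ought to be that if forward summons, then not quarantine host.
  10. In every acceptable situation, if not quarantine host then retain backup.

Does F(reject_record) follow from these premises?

Premise 2 states O(attend_hearing) outright.
Applying K to premise 8 (O(attend_hearing → ¬retain_backup)) and O(attend_hearing) yields O(¬retain_backup).
Premise 10 is O(¬quarantine_host → retain_backup); contrapositively O(¬retain_backup → quarantine_host). Since O(¬retain_backup) holds, K gives O(quarantine_host).
Premise 9 is O(forward_summons → ¬quarantine_host); contrapositively O(quarantine_host → ¬forward_summons). Since O(quarantine_host) holds, K gives O(¬forward_summons).
Premise 7 is O(¬validate_patent → forward_summons); contrapositively O(¬forward_summons → validate_patent). Since O(¬forward_summons) holds, K gives O(validate_patent).
Applying K to premise 5 (O(validate_patent → ¬disclose_statement)) and O(validate_patent) yields O(¬disclose_statement).
From O(¬disclose_statement) and premise 3, O(¬disclose_statement → ¬reject_record), we obtain O(¬reject_record).
Premises 1, 4, 6 do not contribute to this derivation.
So O(¬reject_record) holds, i.e. F(reject_record). The claim follows.

Yes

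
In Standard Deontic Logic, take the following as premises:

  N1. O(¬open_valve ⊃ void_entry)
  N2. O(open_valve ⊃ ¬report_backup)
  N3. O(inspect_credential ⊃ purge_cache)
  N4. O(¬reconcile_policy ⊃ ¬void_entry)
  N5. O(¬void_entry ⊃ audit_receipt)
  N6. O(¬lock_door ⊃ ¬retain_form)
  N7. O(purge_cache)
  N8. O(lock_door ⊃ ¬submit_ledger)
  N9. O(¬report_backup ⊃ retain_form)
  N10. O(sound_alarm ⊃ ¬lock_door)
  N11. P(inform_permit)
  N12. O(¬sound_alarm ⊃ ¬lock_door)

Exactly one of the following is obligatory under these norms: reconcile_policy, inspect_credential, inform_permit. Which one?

Premises 10 and 12 are O(sound_alarm ⊃ ¬lock_door) and O(¬sound_alarm ⊃ ¬lock_door); every ideal world satisfies sound_alarm or ¬sound_alarm, so in either case ¬lock_door holds — hence O(¬lock_door).
Applying K to premise 6 (O(¬lock_door ⊃ ¬retain_form)) and O(¬lock_door) yields O(¬retain_form).
The contrapositive of premise 9 (O(¬report_backup ⊃ retain_form)) is O(¬retain_form ⊃ report_backup), and O(¬retain_form) is already established, so O(report_backup).
Premise 2, O(open_valve ⊃ ¬report_backup), contraposes to O(report_backup ⊃ ¬open_valve); with O(report_backup) we get O(¬open_valve).
Premise 1 is O(¬open_valve ⊃ void_entry); since O(¬open_valve), deontic closure gives O(void_entry).
Premise 4, O(¬reconcile_policy ⊃ ¬void_entry), contraposes to O(void_entry ⊃ reconcile_policy); with O(void_entry) we get O(reconcile_policy).
So O(reconcile_policy) holds — reconcile_policy is obligatory. None of the other listed options is made obligatory by any chain of premises.

reconcile_policy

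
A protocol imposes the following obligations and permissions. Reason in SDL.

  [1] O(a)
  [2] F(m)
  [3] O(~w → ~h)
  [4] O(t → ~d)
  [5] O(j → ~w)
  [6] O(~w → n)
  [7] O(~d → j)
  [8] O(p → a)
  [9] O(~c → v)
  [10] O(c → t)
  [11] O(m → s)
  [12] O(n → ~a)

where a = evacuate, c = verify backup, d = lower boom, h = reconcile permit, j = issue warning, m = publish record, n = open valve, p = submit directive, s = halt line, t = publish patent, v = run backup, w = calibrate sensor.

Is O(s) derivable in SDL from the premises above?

No

Premise 11 is O(m → s), but O(m) is not derivable from the premises, so it does not yield O(s).
No other premise forces O(s). An ideal world satisfying every premise can still have s false, so O(s) is not derivable.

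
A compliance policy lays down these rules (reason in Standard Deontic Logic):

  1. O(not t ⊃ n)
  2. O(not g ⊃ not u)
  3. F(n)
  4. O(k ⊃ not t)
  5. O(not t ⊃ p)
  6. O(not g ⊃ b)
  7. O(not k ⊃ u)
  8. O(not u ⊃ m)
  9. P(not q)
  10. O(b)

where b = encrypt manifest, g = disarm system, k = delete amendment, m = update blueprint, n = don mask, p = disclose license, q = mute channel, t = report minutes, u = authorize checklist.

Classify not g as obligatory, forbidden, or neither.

Premise 3 is F(n), i.e. O(not n).
Premise 1, O(not t ⊃ n), contraposes to O(not n ⊃ t); with O(not n) we get O(t).
The contrapositive of premise 4 (O(k ⊃ not t)) is O(t ⊃ not k), and O(t) is already established, so O(not k).
Premise 7 is O(not k ⊃ u); since O(not k), deontic closure gives O(u).
Premise 2, O(not g ⊃ not u), contraposes to O(u ⊃ g); with O(u) we get O(g).
Premises 5, 6, 8, 9, 10 do not contribute to this derivation.
Thus O(g), which is F(not g): not g is forbidden.

Forbidden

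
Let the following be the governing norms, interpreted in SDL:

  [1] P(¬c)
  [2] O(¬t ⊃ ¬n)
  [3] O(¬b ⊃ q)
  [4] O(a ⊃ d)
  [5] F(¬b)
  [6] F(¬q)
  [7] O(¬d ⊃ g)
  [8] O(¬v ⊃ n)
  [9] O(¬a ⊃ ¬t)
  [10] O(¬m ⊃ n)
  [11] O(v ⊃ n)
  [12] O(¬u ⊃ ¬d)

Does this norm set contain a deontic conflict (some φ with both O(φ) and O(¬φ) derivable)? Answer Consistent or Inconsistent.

Premise 3 is O(¬b ⊃ q); even if O(q) held, inferring O(¬b) would be affirming the consequent — invalid.
So O(¬b) is not derivable, and the apparent clash with O(b) does not arise.
A world satisfying every obligation exists (e.g. a=true, b=true, c=false, d=true, g=false, m=false, n=true, q=true, t=true, u=true, v=false); no atom is both obligatory and forbidden, so the set is consistent.

Consistent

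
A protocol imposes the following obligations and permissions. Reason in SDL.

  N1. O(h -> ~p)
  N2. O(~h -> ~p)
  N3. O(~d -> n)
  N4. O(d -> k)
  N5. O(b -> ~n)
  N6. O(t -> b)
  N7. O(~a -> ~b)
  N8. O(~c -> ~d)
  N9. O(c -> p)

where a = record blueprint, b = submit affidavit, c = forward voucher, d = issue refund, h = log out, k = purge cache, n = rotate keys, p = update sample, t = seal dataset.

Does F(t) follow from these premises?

By case analysis on ~h: premise 2 gives O(~h -> ~p) and premise 1 gives O(h -> ~p), so O(~p) either way.
Premise 9 is O(c -> p); contrapositively O(~p -> ~c). Since O(~p) holds, K gives O(~c).
Premise 8 is O(~c -> ~d); since O(~c), deontic closure gives O(~d).
From O(~d) and premise 3, O(~d -> n), we obtain O(n).
The contrapositive of premise 5 (O(b -> ~n)) is O(n -> ~b), and O(n) is already established, so O(~b).
The contrapositive of premise 6 (O(t -> b)) is O(~b -> ~t), and O(~b) is already established, so O(~t).
Premises 4, 7 do not contribute to this derivation.
So O(~t) holds, i.e. F(t). The claim follows.

Yes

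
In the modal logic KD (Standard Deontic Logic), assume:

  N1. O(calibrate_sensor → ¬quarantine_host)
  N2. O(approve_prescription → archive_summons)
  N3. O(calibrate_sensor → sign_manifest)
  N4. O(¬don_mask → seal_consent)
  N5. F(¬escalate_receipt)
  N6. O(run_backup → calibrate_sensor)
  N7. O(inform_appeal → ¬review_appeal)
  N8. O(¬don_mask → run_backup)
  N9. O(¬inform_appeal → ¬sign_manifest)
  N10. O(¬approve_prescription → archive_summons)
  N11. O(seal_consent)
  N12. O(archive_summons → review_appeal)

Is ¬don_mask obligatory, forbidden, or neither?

By case analysis on approve_prescription: premise 2 gives O(approve_prescription → archive_summons) and premise 10 gives O(¬approve_prescription → archive_summons), so O(archive_summons) either way.
Premise 12 is O(archive_summons → review_appeal); since O(archive_summons), deontic closure gives O(review_appeal).
Premise 7, O(inform_appeal → ¬review_appeal), contraposes to O(review_appeal → ¬inform_appeal); with O(review_appeal) we get O(¬inform_appeal).
From O(¬inform_appeal) and premise 9, O(¬inform_appeal → ¬sign_manifest), we obtain O(¬sign_manifest).
Premise 3 is O(calibrate_sensor → sign_manifest); contrapositively O(¬sign_manifest → ¬calibrate_sensor). Since O(¬sign_manifest) holds, K gives O(¬calibrate_sensor).
Premise 6 is O(run_backup → calibrate_sensor); contrapositively O(¬calibrate_sensor → ¬run_backup). Since O(¬calibrate_sensor) holds, K gives O(¬run_backup).
Premise 8 is O(¬don_mask → run_backup); contrapositively O(¬run_backup → don_mask). Since O(¬run_backup) holds, K gives O(don_mask).
Premises 1, 4, 5, 11 do not contribute to this derivation.
Thus O(don_mask), which is F(¬don_mask): ¬don_mask is forbidden.

Forbidden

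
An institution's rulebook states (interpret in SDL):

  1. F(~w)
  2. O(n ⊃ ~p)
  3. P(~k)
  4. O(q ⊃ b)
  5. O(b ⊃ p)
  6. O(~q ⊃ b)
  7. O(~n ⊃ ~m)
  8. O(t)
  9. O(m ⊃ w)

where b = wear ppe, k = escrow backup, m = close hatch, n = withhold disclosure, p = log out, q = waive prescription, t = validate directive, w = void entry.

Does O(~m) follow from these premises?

Yes

By case analysis on q: premise 4 gives O(q ⊃ b) and premise 6 gives O(~q ⊃ b), so O(b) either way.
Applying K to premise 5 (O(b ⊃ p)) and O(b) yields O(p).
Premise 2, O(n ⊃ ~p), contraposes to O(p ⊃ ~n); with O(p) we get O(~n).
Premise 7 is O(~n ⊃ ~m); since O(~n), deontic closure gives O(~m).
Premises 1, 3, 8, 9 do not contribute to this derivation.
So O(~m) follows.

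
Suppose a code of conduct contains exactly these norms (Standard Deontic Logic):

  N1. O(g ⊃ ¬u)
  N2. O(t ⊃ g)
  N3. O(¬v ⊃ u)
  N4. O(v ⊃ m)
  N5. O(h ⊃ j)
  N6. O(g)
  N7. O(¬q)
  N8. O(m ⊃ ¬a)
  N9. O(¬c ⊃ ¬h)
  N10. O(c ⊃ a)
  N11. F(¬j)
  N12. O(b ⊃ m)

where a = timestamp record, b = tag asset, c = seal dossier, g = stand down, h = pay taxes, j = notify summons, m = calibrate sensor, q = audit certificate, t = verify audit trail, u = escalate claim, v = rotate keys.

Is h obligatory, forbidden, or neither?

Premise 6 gives O(g).
Premise 1 is O(g ⊃ ¬u); since O(g), deontic closure gives O(¬u).
Premise 3 is O(¬v ⊃ u); contrapositively O(¬u ⊃ v). Since O(¬u) holds, K gives O(v).
Applying K to premise 4 (O(v ⊃ m)) and O(v) yields O(m).
Applying K to premise 8 (O(m ⊃ ¬a)) and O(m) yields O(¬a).
The contrapositive of premise 10 (O(c ⊃ a)) is O(¬a ⊃ ¬c), and O(¬a) is already established, so O(¬c).
With premise 9, O(¬c ⊃ ¬h), the K-axiom yields O(¬h).
Premises 2, 5, 7, 11, 12 do not contribute to this derivation.
Thus O(¬h), which is F(h): h is forbidden.

Forbidden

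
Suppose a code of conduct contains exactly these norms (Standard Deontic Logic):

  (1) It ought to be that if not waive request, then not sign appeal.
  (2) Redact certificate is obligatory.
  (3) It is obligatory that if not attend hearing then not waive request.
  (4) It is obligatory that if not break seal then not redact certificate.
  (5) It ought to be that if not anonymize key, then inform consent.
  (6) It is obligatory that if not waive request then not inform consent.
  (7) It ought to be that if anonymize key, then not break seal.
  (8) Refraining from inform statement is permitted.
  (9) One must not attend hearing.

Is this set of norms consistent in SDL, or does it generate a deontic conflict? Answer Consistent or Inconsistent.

Inconsistent

From premise 2 we have O(redact_certificate).
Premise 4, O(¬break_seal → ¬redact_certificate), contraposes to O(redact_certificate → break_seal); with O(redact_certificate) we get O(break_seal).
Premise 7, O(anonymize_key → ¬break_seal), contraposes to O(break_seal → ¬anonymize_key); with O(break_seal) we get O(¬anonymize_key).
With premise 5, O(¬anonymize_key → inform_consent), the K-axiom yields O(inform_consent).
Premise 6, O(¬waive_request → ¬inform_consent), contraposes to O(inform_consent → waive_request); with O(inform_consent) we get O(waive_request).
Premise 3 is O(¬attend_hearing → ¬waive_request); contrapositively O(waive_request → attend_hearing). Since O(waive_request) holds, K gives O(attend_hearing).
But premise 9, F(attend_hearing), means O(¬attend_hearing).
We now have both O(attend_hearing) and O(¬attend_hearing) — attend_hearing is simultaneously obligatory and forbidden, violating the D-axiom.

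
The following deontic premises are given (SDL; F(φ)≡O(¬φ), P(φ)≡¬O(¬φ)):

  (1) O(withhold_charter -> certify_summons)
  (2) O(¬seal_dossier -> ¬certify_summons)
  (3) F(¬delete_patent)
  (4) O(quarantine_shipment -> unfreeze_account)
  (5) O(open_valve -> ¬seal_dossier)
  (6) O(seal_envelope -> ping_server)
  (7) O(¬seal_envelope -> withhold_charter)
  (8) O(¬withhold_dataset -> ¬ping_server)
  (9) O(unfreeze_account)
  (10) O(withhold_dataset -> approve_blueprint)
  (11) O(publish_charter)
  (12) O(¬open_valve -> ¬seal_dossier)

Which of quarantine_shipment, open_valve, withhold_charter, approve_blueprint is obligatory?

Premises 12 and 5 are O(¬open_valve -> ¬seal_dossier) and O(open_valve -> ¬seal_dossier); every ideal world satisfies ¬open_valve or open_valve, so in either case ¬seal_dossier holds — hence O(¬seal_dossier).
From O(¬seal_dossier) and premise 2, O(¬seal_dossier -> ¬certify_summons), we obtain O(¬certify_summons).
Premise 1, O(withhold_charter -> certify_summons), contraposes to O(¬certify_summons -> ¬withhold_charter); with O(¬certify_summons) we get O(¬withhold_charter).
Premise 7, O(¬seal_envelope -> withhold_charter), contraposes to O(¬withhold_charter -> seal_envelope); with O(¬withhold_charter) we get O(seal_envelope).
From O(seal_envelope) and premise 6, O(seal_envelope -> ping_server), we obtain O(ping_server).
The contrapositive of premise 8 (O(¬withhold_dataset -> ¬ping_server)) is O(ping_server -> withhold_dataset), and O(ping_server) is already established, so O(withhold_dataset).
Applying K to premise 10 (O(withhold_dataset -> approve_blueprint)) and O(withhold_dataset) yields O(approve_blueprint).
So O(approve_blueprint) holds — approve_blueprint is obligatory. None of the other listed options is made obligatory by any chain of premises.

approve_blueprint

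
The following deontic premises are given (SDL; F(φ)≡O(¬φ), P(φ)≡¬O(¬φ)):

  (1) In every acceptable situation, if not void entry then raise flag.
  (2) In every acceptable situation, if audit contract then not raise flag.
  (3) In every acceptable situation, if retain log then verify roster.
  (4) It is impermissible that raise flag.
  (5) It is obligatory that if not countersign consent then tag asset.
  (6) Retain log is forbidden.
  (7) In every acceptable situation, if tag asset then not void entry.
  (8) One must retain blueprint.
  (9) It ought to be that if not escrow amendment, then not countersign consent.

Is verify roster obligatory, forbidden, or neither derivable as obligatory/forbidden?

Neither

Premise 3 is O(retain_log → verify_roster), but O(retain_log) is not derivable from the premises, so it does not yield O(verify_roster).
No premise or chain of K-axiom applications forces O(verify_roster), and none forces O(¬verify_roster). So verify_roster is neither obligatory nor forbidden under these norms.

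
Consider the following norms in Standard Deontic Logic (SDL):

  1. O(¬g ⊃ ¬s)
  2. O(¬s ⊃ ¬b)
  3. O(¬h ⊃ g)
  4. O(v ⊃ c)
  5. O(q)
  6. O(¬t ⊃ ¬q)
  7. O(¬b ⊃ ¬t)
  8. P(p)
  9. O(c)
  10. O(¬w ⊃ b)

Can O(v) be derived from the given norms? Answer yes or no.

No

Premise 4 is O(v ⊃ c); even if O(c) held, inferring O(v) would be affirming the consequent — invalid.
No other premise forces O(v). An ideal world satisfying every premise can still have v false, so O(v) is not derivable.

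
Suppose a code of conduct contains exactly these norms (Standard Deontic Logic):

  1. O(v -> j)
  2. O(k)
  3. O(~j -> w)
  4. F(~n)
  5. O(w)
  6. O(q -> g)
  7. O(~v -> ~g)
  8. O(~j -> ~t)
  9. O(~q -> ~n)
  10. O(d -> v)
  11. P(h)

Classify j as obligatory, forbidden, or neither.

Premise 4 is F(~n), i.e. O(n).
Premise 9 is O(~q -> ~n); contrapositively O(n -> q). Since O(n) holds, K gives O(q).
From O(q) and premise 6, O(q -> g), we obtain O(g).
Premise 7, O(~v -> ~g), contraposes to O(g -> v); with O(g) we get O(v).
From O(v) and premise 1, O(v -> j), we obtain O(j).
Premises 2, 3, 5, 8, 10, 11 do not contribute to this derivation.
Hence j is obligatory.

Obligatory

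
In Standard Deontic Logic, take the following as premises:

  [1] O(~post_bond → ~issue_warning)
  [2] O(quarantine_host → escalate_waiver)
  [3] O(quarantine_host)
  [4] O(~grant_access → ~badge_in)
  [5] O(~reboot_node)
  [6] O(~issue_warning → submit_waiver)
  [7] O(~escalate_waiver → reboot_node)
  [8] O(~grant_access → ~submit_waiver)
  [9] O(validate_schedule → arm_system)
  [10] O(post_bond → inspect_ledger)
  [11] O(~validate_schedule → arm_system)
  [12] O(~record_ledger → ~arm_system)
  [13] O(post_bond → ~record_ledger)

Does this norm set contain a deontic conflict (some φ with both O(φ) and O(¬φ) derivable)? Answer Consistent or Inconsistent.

Premise 7 is O(~escalate_waiver → reboot_node), but O(~escalate_waiver) is not derivable from the premises, so it does not yield O(reboot_node).
So O(reboot_node) is not derivable, and the apparent clash with O(~reboot_node) does not arise.
A world satisfying every obligation exists (e.g. arm_system=true, badge_in=false, escalate_waiver=true, grant_access=true, inspect_ledger=false, issue_warning=false, post_bond=false, quarantine_host=true, reboot_node=false, record_ledger=true, submit_waiver=true, validate_schedule=false); no atom is both obligatory and forbidden, so the set is consistent.

Consistent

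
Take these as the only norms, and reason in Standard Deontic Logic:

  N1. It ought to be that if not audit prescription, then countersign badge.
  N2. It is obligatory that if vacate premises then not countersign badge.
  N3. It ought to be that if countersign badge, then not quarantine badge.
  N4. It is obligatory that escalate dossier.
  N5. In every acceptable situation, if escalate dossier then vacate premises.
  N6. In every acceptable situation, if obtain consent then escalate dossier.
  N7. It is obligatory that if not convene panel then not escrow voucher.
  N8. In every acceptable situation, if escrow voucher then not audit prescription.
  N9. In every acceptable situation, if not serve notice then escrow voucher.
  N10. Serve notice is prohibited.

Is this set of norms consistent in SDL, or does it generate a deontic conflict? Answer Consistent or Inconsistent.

From premise 4 we have O(escalate_dossier).
With premise 5, O(escalate_dossier → vacate_premises), the K-axiom yields O(vacate_premises).
From O(vacate_premises) and premise 2, O(vacate_premises → ¬countersign_badge), we obtain O(¬countersign_badge).
Premise 1 is O(¬audit_prescription → countersign_badge); contrapositively O(¬countersign_badge → audit_prescription). Since O(¬countersign_badge) holds, K gives O(audit_prescription).
Premise 8 is O(escrow_voucher → ¬audit_prescription); contrapositively O(audit_prescription → ¬escrow_voucher). Since O(audit_prescription) holds, K gives O(¬escrow_voucher).
Premise 9, O(¬serve_notice → escrow_voucher), contraposes to O(¬escrow_voucher → serve_notice); with O(¬escrow_voucher) we get O(serve_notice).
However, F(serve_notice) at premise 10 amounts to O(¬serve_notice).
We now have both O(serve_notice) and O(¬serve_notice) — serve_notice is simultaneously obligatory and forbidden, violating the D-axiom.

Inconsistent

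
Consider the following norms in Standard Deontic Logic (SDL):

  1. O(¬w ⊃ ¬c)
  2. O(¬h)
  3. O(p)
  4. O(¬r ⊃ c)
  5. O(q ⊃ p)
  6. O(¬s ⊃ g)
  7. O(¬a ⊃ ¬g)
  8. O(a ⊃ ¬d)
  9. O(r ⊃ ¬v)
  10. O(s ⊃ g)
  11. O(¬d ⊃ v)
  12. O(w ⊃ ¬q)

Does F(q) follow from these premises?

Yes

By case analysis on s: premise 10 gives O(s ⊃ g) and premise 6 gives O(¬s ⊃ g), so O(g) either way.
Premise 7 is O(¬a ⊃ ¬g); contrapositively O(g ⊃ a). Since O(g) holds, K gives O(a).
Premise 8 is O(a ⊃ ¬d); since O(a), deontic closure gives O(¬d).
With premise 11, O(¬d ⊃ v), the K-axiom yields O(v).
Premise 9, O(r ⊃ ¬v), contraposes to O(v ⊃ ¬r); with O(v) we get O(¬r).
Premise 4 is O(¬r ⊃ c); since O(¬r), deontic closure gives O(c).
The contrapositive of premise 1 (O(¬w ⊃ ¬c)) is O(c ⊃ w), and O(c) is already established, so O(w).
With premise 12, O(w ⊃ ¬q), the K-axiom yields O(¬q).
Premises 2, 3, 5 do not contribute to this derivation.
So O(¬q) holds, i.e. F(q). The claim follows.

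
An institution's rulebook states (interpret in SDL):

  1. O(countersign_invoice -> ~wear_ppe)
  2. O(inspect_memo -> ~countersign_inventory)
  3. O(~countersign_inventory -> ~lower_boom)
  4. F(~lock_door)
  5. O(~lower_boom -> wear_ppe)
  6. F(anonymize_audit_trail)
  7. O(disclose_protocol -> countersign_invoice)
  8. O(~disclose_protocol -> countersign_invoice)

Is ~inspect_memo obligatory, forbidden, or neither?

Obligatory

Premises 8 and 7 cover both cases: O(~disclose_protocol -> countersign_invoice) and O(disclose_protocol -> countersign_invoice). Since ~disclose_protocol ∨ disclose_protocol is a tautology, O(countersign_invoice) follows.
Premise 1 is O(countersign_invoice -> ~wear_ppe); since O(countersign_invoice), deontic closure gives O(~wear_ppe).
Premise 5 is O(~lower_boom -> wear_ppe); contrapositively O(~wear_ppe -> lower_boom). Since O(~wear_ppe) holds, K gives O(lower_boom).
Premise 3 is O(~countersign_inventory -> ~lower_boom); contrapositively O(lower_boom -> countersign_inventory). Since O(lower_boom) holds, K gives O(countersign_inventory).
Premise 2, O(inspect_memo -> ~countersign_inventory), contraposes to O(countersign_inventory -> ~inspect_memo); with O(countersign_inventory) we get O(~inspect_memo).
Premises 4, 6 do not contribute to this derivation.
Hence ~inspect_memo is obligatory.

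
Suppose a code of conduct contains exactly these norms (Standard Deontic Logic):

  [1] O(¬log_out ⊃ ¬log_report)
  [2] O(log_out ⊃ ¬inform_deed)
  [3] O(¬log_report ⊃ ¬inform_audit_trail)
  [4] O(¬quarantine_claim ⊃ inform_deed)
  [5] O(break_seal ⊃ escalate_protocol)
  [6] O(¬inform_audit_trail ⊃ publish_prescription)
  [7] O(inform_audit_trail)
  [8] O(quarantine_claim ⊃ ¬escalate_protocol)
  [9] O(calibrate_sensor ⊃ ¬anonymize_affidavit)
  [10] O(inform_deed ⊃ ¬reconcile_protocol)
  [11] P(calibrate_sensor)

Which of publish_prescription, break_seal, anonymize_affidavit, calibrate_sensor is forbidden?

From premise 7 we have O(inform_audit_trail).
Premise 3 is O(¬log_report ⊃ ¬inform_audit_trail); contrapositively O(inform_audit_trail ⊃ log_report). Since O(inform_audit_trail) holds, K gives O(log_report).
The contrapositive of premise 1 (O(¬log_out ⊃ ¬log_report)) is O(log_report ⊃ log_out), and O(log_report) is already established, so O(log_out).
Applying K to premise 2 (O(log_out ⊃ ¬inform_deed)) and O(log_out) yields O(¬inform_deed).
Premise 4 is O(¬quarantine_claim ⊃ inform_deed); contrapositively O(¬inform_deed ⊃ quarantine_claim). Since O(¬inform_deed) holds, K gives O(quarantine_claim).
From O(quarantine_claim) and premise 8, O(quarantine_claim ⊃ ¬escalate_protocol), we obtain O(¬escalate_protocol).
The contrapositive of premise 5 (O(break_seal ⊃ escalate_protocol)) is O(¬escalate_protocol ⊃ ¬break_seal), and O(¬escalate_protocol) is already established, so O(¬break_seal).
So O(¬break_seal) holds, i.e. break_seal is forbidden. None of the other listed options is forbidden under the premises.

break_seal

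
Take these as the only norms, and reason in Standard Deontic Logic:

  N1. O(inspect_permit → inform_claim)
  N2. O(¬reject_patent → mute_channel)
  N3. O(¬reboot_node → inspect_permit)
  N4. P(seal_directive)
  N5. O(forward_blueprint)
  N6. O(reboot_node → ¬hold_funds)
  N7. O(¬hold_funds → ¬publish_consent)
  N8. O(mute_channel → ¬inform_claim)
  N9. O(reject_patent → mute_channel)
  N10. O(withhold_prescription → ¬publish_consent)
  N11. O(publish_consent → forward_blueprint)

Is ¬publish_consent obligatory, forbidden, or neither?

Premises 9 and 2 cover both cases: O(reject_patent → mute_channel) and O(¬reject_patent → mute_channel). Since reject_patent ∨ ¬reject_patent is a tautology, O(mute_channel) follows.
From O(mute_channel) and premise 8, O(mute_channel → ¬inform_claim), we obtain O(¬inform_claim).
Premise 1 is O(inspect_permit → inform_claim); contrapositively O(¬inform_claim → ¬inspect_permit). Since O(¬inform_claim) holds, K gives O(¬inspect_permit).
The contrapositive of premise 3 (O(¬reboot_node → inspect_permit)) is O(¬inspect_permit → reboot_node), and O(¬inspect_permit) is already established, so O(reboot_node).
From O(reboot_node) and premise 6, O(reboot_node → ¬hold_funds), we obtain O(¬hold_funds).
Applying K to premise 7 (O(¬hold_funds → ¬publish_consent)) and O(¬hold_funds) yields O(¬publish_consent).
Premises 4, 5, 10, 11 do not contribute to this derivation.
Hence ¬publish_consent is obligatory.

Obligatory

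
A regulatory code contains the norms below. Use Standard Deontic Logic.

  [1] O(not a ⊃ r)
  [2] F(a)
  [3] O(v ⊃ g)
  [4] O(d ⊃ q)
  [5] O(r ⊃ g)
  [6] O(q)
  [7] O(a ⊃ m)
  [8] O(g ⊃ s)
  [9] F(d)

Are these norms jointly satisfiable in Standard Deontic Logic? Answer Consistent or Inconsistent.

Premise 4 is O(d ⊃ q); even if O(q) held, inferring O(d) would be affirming the consequent — invalid.
So O(d) is not derivable, and the apparent clash with O(not d) does not arise.
A world satisfying every obligation exists (e.g. a=false, d=false, g=true, m=false, q=true, r=true, s=true, v=false); no atom is both obligatory and forbidden, so the set is consistent.

Consistent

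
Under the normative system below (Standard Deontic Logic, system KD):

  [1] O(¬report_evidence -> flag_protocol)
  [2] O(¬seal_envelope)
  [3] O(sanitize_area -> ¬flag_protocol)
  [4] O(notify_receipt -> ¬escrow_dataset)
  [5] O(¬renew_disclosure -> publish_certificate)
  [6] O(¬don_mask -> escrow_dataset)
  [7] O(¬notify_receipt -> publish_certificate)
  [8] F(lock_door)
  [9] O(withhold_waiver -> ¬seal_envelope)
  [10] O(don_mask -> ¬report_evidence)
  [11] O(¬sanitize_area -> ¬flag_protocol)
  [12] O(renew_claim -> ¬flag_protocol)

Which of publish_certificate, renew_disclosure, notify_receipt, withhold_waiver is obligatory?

publish_certificate

Premises 11 and 3 cover both cases: O(¬sanitize_area -> ¬flag_protocol) and O(sanitize_area -> ¬flag_protocol). Since ¬sanitize_area ∨ sanitize_area is a tautology, O(¬flag_protocol) follows.
Premise 1, O(¬report_evidence -> flag_protocol), contraposes to O(¬flag_protocol -> report_evidence); with O(¬flag_protocol) we get O(report_evidence).
The contrapositive of premise 10 (O(don_mask -> ¬report_evidence)) is O(report_evidence -> ¬don_mask), and O(report_evidence) is already established, so O(¬don_mask).
Premise 6 is O(¬don_mask -> escrow_dataset); since O(¬don_mask), deontic closure gives O(escrow_dataset).
The contrapositive of premise 4 (O(notify_receipt -> ¬escrow_dataset)) is O(escrow_dataset -> ¬notify_receipt), and O(escrow_dataset) is already established, so O(¬notify_receipt).
With premise 7, O(¬notify_receipt -> publish_certificate), the K-axiom yields O(publish_certificate).
So O(publish_certificate) holds — publish_certificate is obligatory. None of the other listed options is made obligatory by any chain of premises.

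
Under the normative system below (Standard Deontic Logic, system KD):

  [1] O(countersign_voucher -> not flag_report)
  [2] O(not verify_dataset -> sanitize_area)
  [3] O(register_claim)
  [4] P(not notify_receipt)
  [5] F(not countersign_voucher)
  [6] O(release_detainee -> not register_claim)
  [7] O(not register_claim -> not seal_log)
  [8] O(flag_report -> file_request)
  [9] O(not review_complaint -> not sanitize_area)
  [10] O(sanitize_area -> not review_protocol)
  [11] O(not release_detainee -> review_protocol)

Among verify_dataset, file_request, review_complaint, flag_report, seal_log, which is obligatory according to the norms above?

Premise 3 gives O(register_claim).
Premise 6 is O(release_detainee -> not register_claim); contrapositively O(register_claim -> not release_detainee). Since O(register_claim) holds, K gives O(not release_detainee).
Applying K to premise 11 (O(not release_detainee -> review_protocol)) and O(not release_detainee) yields O(review_protocol).
The contrapositive of premise 10 (O(sanitize_area -> not review_protocol)) is O(review_protocol -> not sanitize_area), and O(review_protocol) is already established, so O(not sanitize_area).
Premise 2, O(not verify_dataset -> sanitize_area), contraposes to O(not sanitize_area -> verify_dataset); with O(not sanitize_area) we get O(verify_dataset).
So O(verify_dataset) holds — verify_dataset is obligatory. None of the other listed options is made obligatory by any chain of premises.

verify_dataset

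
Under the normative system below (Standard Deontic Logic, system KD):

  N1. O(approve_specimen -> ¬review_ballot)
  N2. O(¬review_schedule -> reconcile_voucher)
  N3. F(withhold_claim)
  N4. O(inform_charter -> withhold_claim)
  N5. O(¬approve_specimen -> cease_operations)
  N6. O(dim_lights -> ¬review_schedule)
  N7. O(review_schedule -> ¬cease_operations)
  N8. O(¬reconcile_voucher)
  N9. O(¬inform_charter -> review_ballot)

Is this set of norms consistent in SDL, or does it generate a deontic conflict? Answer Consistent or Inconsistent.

Inconsistent

Premise 3, F(withhold_claim), is equivalent to O(¬withhold_claim).
Premise 4, O(inform_charter -> withhold_claim), contraposes to O(¬withhold_claim -> ¬inform_charter); with O(¬withhold_claim) we get O(¬inform_charter).
From O(¬inform_charter) and premise 9, O(¬inform_charter -> review_ballot), we obtain O(review_ballot).
Premise 1 is O(approve_specimen -> ¬review_ballot); contrapositively O(review_ballot -> ¬approve_specimen). Since O(review_ballot) holds, K gives O(¬approve_specimen).
With premise 5, O(¬approve_specimen -> cease_operations), the K-axiom yields O(cease_operations).
Premise 7, O(review_schedule -> ¬cease_operations), contraposes to O(cease_operations -> ¬review_schedule); with O(cease_operations) we get O(¬review_schedule).
Applying K to premise 2 (O(¬review_schedule -> reconcile_voucher)) and O(¬review_schedule) yields O(reconcile_voucher).
However, premise 8 gives O(¬reconcile_voucher).
We now have both O(reconcile_voucher) and O(¬reconcile_voucher) — reconcile_voucher is simultaneously obligatory and forbidden, violating the D-axiom.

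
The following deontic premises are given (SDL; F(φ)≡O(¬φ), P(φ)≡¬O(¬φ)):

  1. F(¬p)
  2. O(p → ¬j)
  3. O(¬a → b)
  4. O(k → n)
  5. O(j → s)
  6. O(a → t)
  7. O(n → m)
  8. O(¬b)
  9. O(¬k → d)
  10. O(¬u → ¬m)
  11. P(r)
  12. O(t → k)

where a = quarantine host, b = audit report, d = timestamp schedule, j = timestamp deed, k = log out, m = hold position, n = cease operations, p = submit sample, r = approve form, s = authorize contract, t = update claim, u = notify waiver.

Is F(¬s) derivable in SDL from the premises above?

Premise 5 is O(j → s), but O(j) is not derivable from the premises, so it does not yield O(s).
No other premise forces O(s). An ideal world satisfying every premise can still have ¬s true, so F(¬s) is not derivable.

No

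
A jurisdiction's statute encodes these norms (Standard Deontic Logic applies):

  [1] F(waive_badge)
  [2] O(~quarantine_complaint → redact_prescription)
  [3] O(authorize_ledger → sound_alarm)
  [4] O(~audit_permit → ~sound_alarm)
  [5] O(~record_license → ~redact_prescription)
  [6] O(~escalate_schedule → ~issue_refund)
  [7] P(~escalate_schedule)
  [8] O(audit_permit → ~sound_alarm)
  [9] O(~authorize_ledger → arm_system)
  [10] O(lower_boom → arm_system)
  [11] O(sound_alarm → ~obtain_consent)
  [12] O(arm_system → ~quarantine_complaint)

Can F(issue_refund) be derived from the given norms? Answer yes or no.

No

Premise 6 is O(~escalate_schedule → ~issue_refund), but O(~escalate_schedule) is not derivable from the premises (the permission P(~escalate_schedule) asserts only ~O(escalate_schedule), not O(~escalate_schedule)), so it does not yield O(~issue_refund).
No other premise forces O(~issue_refund). An ideal world satisfying every premise can still have issue_refund true, so F(issue_refund) is not derivable.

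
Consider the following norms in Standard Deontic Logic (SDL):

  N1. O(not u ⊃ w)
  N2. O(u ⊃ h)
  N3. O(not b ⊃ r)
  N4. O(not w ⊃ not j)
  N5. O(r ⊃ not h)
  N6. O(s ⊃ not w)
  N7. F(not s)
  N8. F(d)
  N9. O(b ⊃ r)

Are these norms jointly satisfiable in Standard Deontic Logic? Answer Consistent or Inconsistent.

Inconsistent

By case analysis on not b: premise 3 gives O(not b ⊃ r) and premise 9 gives O(b ⊃ r), so O(r) either way.
Applying K to premise 5 (O(r ⊃ not h)) and O(r) yields O(not h).
Premise 2, O(u ⊃ h), contraposes to O(not h ⊃ not u); with O(not h) we get O(not u).
From O(not u) and premise 1, O(not u ⊃ w), we obtain O(w).
The contrapositive of premise 6 (O(s ⊃ not w)) is O(w ⊃ not s), and O(w) is already established, so O(not s).
However, F(not s) at premise 7 amounts to O(s).
We now have both O(not s) and O(s) — s is simultaneously obligatory and forbidden, violating the D-axiom.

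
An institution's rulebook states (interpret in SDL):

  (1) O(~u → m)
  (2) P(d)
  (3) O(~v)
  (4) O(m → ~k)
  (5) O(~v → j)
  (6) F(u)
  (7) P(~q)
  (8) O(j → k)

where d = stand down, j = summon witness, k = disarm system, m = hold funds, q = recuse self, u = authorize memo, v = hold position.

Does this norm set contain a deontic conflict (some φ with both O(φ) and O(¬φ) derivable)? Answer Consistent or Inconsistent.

Inconsistent

From premise 3 we have O(~v).
With premise 5, O(~v → j), the K-axiom yields O(j).
Applying K to premise 8 (O(j → k)) and O(j) yields O(k).
The contrapositive of premise 4 (O(m → ~k)) is O(k → ~m), and O(k) is already established, so O(~m).
The contrapositive of premise 1 (O(~u → m)) is O(~m → u), and O(~m) is already established, so O(u).
Yet premise 6 is F(u), i.e. O(~u).
We now have both O(u) and O(~u) — u is simultaneously obligatory and forbidden, violating the D-axiom.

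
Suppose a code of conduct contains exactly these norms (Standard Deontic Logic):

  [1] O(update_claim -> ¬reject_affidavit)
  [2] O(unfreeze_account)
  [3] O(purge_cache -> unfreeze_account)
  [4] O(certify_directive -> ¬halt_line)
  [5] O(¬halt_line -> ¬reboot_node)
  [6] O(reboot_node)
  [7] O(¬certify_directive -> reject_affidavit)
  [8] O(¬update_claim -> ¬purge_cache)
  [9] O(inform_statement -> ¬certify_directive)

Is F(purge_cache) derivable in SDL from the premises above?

Premise 6 gives O(reboot_node).
The contrapositive of premise 5 (O(¬halt_line -> ¬reboot_node)) is O(reboot_node -> halt_line), and O(reboot_node) is already established, so O(halt_line).
The contrapositive of premise 4 (O(certify_directive -> ¬halt_line)) is O(halt_line -> ¬certify_directive), and O(halt_line) is already established, so O(¬certify_directive).
With premise 7, O(¬certify_directive -> reject_affidavit), the K-axiom yields O(reject_affidavit).
The contrapositive of premise 1 (O(update_claim -> ¬reject_affidavit)) is O(reject_affidavit -> ¬update_claim), and O(reject_affidavit) is already established, so O(¬update_claim).
Applying K to premise 8 (O(¬update_claim -> ¬purge_cache)) and O(¬update_claim) yields O(¬purge_cache).
Premises 2, 3, 9 do not contribute to this derivation.
So O(¬purge_cache) holds, i.e. F(purge_cache). The claim follows.

Yes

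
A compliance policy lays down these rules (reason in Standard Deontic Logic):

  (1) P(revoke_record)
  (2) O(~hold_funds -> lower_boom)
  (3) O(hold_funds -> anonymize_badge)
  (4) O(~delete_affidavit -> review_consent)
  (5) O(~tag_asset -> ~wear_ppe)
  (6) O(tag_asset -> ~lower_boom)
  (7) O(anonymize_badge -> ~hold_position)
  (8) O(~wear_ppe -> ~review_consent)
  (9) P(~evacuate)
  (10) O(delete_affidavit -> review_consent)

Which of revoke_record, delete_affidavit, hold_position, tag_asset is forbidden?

hold_position

By case analysis on ~delete_affidavit: premise 4 gives O(~delete_affidavit -> review_consent) and premise 10 gives O(delete_affidavit -> review_consent), so O(review_consent) either way.
Premise 8, O(~wear_ppe -> ~review_consent), contraposes to O(review_consent -> wear_ppe); with O(review_consent) we get O(wear_ppe).
The contrapositive of premise 5 (O(~tag_asset -> ~wear_ppe)) is O(wear_ppe -> tag_asset), and O(wear_ppe) is already established, so O(tag_asset).
Applying K to premise 6 (O(tag_asset -> ~lower_boom)) and O(tag_asset) yields O(~lower_boom).
Premise 2 is O(~hold_funds -> lower_boom); contrapositively O(~lower_boom -> hold_funds). Since O(~lower_boom) holds, K gives O(hold_funds).
Applying K to premise 3 (O(hold_funds -> anonymize_badge)) and O(hold_funds) yields O(anonymize_badge).
From O(anonymize_badge) and premise 7, O(anonymize_badge -> ~hold_position), we obtain O(~hold_position).
So O(~hold_position) holds, i.e. hold_position is forbidden. None of the other listed options is forbidden under the premises.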